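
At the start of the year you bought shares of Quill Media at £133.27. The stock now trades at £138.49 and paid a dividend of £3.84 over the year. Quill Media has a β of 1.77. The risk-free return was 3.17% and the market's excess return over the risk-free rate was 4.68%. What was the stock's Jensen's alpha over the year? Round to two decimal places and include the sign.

-4.66%

Realised HPR = (P1 + D1 − P0) / P0 = (138.49 + 3.84 − 133.27) / 133.27 = 9.06 / 133.27 = 6.7982%
CAPM required = R_f + β·MRP = 3.17% + 1.77 × 4.68% = 11.4536%
α = realised − required = 6.7982% − 11.4536% = -4.66%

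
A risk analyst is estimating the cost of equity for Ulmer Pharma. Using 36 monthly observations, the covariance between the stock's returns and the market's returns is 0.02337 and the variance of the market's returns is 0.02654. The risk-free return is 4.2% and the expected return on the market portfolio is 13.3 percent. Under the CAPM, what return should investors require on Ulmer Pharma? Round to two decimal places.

12.21%

β = Cov(R_i, R_m) / Var(R_m) = 0.02337 / 0.02654 = 0.8806
MRP = 13.3% − 4.2% = 9.10%
E(R) = R_f + β × MRP = 4.2% + 0.8806 × 9.1% = 12.21%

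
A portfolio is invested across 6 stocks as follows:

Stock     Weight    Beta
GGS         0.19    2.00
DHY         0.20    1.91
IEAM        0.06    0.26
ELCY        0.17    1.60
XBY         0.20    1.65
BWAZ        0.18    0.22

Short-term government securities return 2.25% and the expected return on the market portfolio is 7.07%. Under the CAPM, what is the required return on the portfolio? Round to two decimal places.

β_P = Σ w_i β_i = 0.19×2.00 + 0.20×1.91 + 0.06×0.26 + 0.17×1.60 + 0.20×1.65 + 0.18×0.22 = 1.4192
MRP = 7.07% − 2.25% = 4.82%
E(R_P) = R_f + β_P × MRP = 2.25% + 1.4192 × 4.82% = 9.09%

9.09%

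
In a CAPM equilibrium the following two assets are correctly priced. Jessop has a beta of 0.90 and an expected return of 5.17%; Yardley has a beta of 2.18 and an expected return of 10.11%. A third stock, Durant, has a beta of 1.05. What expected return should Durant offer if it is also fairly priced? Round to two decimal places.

5.75%

MRP (SML slope) = (10.11% − 5.17%) / (2.18 − 0.90) = 4.94% / 1.28 = 3.8594%
R_f (intercept) = 5.17% − 0.90 × 3.8594% = 1.6965%
E(R_Durant) = R_f + β × MRP = 1.6965% + 1.05 × 3.8594% = 5.75%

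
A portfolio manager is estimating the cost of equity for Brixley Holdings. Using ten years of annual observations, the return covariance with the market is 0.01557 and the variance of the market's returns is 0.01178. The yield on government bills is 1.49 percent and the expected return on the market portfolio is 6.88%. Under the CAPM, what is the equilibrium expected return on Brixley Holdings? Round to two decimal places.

β = Cov(R_i, R_m) / Var(R_m) = 0.01557 / 0.01178 = 1.3217
MRP = 6.88% − 1.49% = 5.39%
E(R) = R_f + β × MRP = 1.49% + 1.3217 × 5.39% = 8.61%

8.61%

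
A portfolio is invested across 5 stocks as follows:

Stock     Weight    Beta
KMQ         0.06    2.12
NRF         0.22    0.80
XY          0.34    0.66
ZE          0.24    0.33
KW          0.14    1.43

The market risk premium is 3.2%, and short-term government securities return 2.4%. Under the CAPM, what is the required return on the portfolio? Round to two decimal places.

4.98%

β_P = Σ w_i β_i = 0.06×2.12 + 0.22×0.80 + 0.34×0.66 + 0.24×0.33 + 0.14×1.43 = 0.8070
E(R_P) = R_f + β_P × MRP = 2.4% + 0.8070 × 3.2% = 4.98%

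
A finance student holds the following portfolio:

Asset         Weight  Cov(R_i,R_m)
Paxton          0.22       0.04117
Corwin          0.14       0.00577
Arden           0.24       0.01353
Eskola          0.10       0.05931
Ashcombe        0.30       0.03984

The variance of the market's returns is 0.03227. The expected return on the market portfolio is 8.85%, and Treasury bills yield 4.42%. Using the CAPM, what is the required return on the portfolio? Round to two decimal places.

β_Paxton = 0.04117 / 0.03227 = 1.2758
β_Corwin = 0.00577 / 0.03227 = 0.1788
β_Arden = 0.01353 / 0.03227 = 0.4193
β_Eskola = 0.05931 / 0.03227 = 1.8379
β_Ashcombe = 0.03984 / 0.03227 = 1.2346
β_P = Σ w_i β_i = 0.22×1.2758 + 0.14×0.1788 + 0.24×0.4193 + 0.10×1.8379 + 0.30×1.2346 = 0.9605
MRP = 8.85% − 4.42% = 4.43%
E(R_P) = R_f + β_P × MRP = 4.42% + 0.9605 × 4.43% = 8.68%

8.68%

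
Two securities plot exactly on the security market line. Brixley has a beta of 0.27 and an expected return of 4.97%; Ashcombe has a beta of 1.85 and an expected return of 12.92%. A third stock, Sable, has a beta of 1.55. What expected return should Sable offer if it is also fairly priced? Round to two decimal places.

11.41%

MRP (SML slope) = (12.92% − 4.97%) / (1.85 − 0.27) = 7.95% / 1.58 = 5.0316%
R_f (intercept) = 4.97% − 0.27 × 5.0316% = 3.6115%
E(R_Sable) = R_f + β × MRP = 3.6115% + 1.55 × 5.0316% = 11.41%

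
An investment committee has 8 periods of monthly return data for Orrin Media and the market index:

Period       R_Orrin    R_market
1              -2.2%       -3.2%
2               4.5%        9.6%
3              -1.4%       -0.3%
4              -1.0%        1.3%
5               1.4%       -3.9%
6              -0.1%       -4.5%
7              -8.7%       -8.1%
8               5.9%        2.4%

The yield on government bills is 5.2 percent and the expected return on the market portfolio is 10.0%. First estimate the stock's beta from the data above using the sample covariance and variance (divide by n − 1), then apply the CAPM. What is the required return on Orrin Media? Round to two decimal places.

Mean R_i = (-2.2 + 4.5 − 1.4 − 1.0 + 1.4 − 0.1 − 8.7 + 5.9) / 8 = -0.2000%
Mean R_m = (-3.2 + 9.6 − 0.3 + 1.3 − 3.9 − 4.5 − 8.1 + 2.4) / 8 = -0.8375%
Σ(R_i − R̄_i)(R_m − R̄_m) = 127.6400  ⇒  Cov = 127.6400 / 7 = 18.2343
Σ(R_m − R̄_m)² = 205.3988  ⇒  Var(R_m) = 205.3988 / 7 = 29.3427
β = Cov / Var(R_m) = 18.2343 / 29.3427 = 0.6214
MRP = 10.0% − 5.2% = 4.80%
E(R) = R_f + β × MRP = 5.2% + 0.6214 × 4.8% = 8.18%

8.18%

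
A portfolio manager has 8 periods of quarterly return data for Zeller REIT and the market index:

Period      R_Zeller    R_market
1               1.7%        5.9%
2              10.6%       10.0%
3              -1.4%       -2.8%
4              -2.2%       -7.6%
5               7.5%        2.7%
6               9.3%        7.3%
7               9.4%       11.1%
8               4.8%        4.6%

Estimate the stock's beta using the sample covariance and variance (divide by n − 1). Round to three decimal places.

Mean R_i = (1.7 + 10.6 − 1.4 − 2.2 + 7.5 + 9.3 + 9.4 + 4.8) / 8 = 4.9625%
Mean R_m = (5.9 + 10.0 − 2.8 − 7.6 + 2.7 + 7.3 + 11.1 + 4.6) / 8 = 3.9000%
Σ(R_i − R̄_i)(R_m − R̄_m) = 196.4000  ⇒  Cov = 196.4000 / 7 = 28.0571
Σ(R_m − R̄_m)² = 283.6800  ⇒  Var(R_m) = 283.6800 / 7 = 40.5257
β = Cov / Var(R_m) = 28.0571 / 40.5257 = 0.6923

0.692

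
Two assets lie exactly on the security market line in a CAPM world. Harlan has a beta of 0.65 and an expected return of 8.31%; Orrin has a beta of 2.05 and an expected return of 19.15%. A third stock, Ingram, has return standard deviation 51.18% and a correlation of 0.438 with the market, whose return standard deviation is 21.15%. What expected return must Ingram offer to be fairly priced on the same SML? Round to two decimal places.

MRP = (19.15% − 8.31%) / (2.05 − 0.65) = 7.7429%
R_f = 8.31% − 0.65 × 7.7429% = 3.2771%
β_Ingram = ρ·σ_i/σ_m = 0.438 × 51.18 / 21.15 = 1.0599
E(R_Ingram) = R_f + β × MRP = 3.2771% + 1.0599 × 7.7429% = 11.48%

11.48%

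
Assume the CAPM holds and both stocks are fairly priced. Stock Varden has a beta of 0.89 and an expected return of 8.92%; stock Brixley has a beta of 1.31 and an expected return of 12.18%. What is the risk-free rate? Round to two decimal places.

2.01%

Both satisfy E(R) = R_f + β·MRP, so the slope of the SML is
MRP = (12.18% − 8.92%) / (1.31 − 0.89) = 3.26% / 0.42 = 7.7619%
R_f = E(R_Varden) − β_Varden·MRP = 8.92% − 0.89 × 7.7619% = 2.0119%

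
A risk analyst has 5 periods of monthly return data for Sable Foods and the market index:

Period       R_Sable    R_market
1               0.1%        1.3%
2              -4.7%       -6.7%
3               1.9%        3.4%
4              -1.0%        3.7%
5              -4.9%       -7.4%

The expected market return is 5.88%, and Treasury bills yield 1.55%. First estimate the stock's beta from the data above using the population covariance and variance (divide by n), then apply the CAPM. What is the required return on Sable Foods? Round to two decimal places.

Mean R_i = (0.1 − 4.7 + 1.9 − 1.0 − 4.9) / 5 = -1.7200%
Mean R_m = (1.3 − 6.7 + 3.4 + 3.7 − 7.4) / 5 = -1.1400%
Σ(R_i − R̄_i)(R_m − R̄_m) = 60.8360  ⇒  Cov = 60.8360 / 5 = 12.1672
Σ(R_m − R̄_m)² = 120.0920  ⇒  Var(R_m) = 120.0920 / 5 = 24.0184
β = Cov / Var(R_m) = 12.1672 / 24.0184 = 0.5066
MRP = 5.88% − 1.55% = 4.33%
E(R) = R_f + β × MRP = 1.55% + 0.5066 × 4.33% = 3.74%

3.74%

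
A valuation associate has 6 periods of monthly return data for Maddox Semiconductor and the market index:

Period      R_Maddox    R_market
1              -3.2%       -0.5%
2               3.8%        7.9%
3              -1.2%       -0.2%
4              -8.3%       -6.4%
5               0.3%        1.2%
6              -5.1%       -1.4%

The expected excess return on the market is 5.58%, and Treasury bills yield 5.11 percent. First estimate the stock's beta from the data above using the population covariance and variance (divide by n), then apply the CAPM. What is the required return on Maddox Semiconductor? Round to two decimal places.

10.00%

Mean R_i = (-3.2 + 3.8 − 1.2 − 8.3 + 0.3 − 5.1) / 6 = -2.2833%
Mean R_m = (-0.5 + 7.9 − 0.2 − 6.4 + 1.2 − 1.4) / 6 = 0.1000%
Σ(R_i − R̄_i)(R_m − R̄_m) = 93.8500  ⇒  Cov = 93.8500 / 6 = 15.6417
Σ(R_m − R̄_m)² = 107.0000  ⇒  Var(R_m) = 107.0000 / 6 = 17.8333
β = Cov / Var(R_m) = 15.6417 / 17.8333 = 0.8771
E(R) = R_f + β × MRP = 5.11% + 0.8771 × 5.58% = 10.00%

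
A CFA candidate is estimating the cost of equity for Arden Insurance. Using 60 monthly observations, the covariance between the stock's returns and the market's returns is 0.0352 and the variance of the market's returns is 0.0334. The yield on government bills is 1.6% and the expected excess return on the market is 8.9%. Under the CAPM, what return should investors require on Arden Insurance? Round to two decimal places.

β = Cov(R_i, R_m) / Var(R_m) = 0.0352 / 0.0334 = 1.0539
E(R) = R_f + β × MRP = 1.6% + 1.0539 × 8.9% = 10.98%

10.98%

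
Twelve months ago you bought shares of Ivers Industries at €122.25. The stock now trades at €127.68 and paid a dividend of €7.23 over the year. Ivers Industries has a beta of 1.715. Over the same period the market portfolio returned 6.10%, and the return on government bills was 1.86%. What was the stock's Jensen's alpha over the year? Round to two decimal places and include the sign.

+1.22%

Realised HPR = (P1 + D1 − P0) / P0 = (127.68 + 7.23 − 122.25) / 122.25 = 12.66 / 122.25 = 10.3558%
MRP = 6.10% − 1.86% = 4.24%
CAPM required = R_f + β·MRP = 1.86% + 1.715 × 4.24% = 9.13160%
α = realised − required = 10.3558% − 9.13160% = +1.22%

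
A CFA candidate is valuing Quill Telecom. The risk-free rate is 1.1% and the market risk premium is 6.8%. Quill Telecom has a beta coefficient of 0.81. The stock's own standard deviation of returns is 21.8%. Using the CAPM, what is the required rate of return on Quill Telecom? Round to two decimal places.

E(R) = R_f + β × MRP = 1.1% + 0.81 × 6.8% = 6.61%

6.61%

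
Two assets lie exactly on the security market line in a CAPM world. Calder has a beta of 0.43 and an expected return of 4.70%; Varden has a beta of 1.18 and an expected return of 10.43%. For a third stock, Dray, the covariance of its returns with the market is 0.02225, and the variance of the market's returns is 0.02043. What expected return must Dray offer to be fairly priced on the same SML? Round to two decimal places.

9.74%

MRP = (10.43% − 4.70%) / (1.18 − 0.43) = 7.6400%
R_f = 4.70% − 0.43 × 7.6400% = 1.4148%
β_Dray = Cov / Var(R_m) = 0.02225 / 0.02043 = 1.0891
E(R_Dray) = R_f + β × MRP = 1.4148% + 1.0891 × 7.6400% = 9.74%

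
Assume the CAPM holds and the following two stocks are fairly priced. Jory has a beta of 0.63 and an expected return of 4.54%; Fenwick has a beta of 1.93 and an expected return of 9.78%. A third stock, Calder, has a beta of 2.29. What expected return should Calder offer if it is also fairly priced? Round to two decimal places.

MRP (SML slope) = (9.78% − 4.54%) / (1.93 − 0.63) = 5.24% / 1.30 = 4.0308%
R_f (intercept) = 4.54% − 0.63 × 4.0308% = 2.0006%
E(R_Calder) = R_f + β × MRP = 2.0006% + 2.29 × 4.0308% = 11.23%

11.23%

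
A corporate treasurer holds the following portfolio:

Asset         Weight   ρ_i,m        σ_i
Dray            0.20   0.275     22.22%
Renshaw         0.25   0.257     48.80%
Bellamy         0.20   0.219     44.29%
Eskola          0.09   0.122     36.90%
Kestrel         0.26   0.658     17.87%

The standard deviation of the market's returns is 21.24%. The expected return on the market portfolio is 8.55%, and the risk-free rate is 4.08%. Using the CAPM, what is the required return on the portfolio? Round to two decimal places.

6.13%

β_Dray = 0.275 × 22.22% / 21.24% = 0.2877
β_Renshaw = 0.257 × 48.80% / 21.24% = 0.5905
β_Bellamy = 0.219 × 44.29% / 21.24% = 0.4567
β_Eskola = 0.122 × 36.90% / 21.24% = 0.2119
β_Kestrel = 0.658 × 17.87% / 21.24% = 0.5536
β_P = Σ w_i β_i = 0.20×0.2877 + 0.25×0.5905 + 0.20×0.4567 + 0.09×0.2119 + 0.26×0.5536 = 0.4595
MRP = 8.55% − 4.08% = 4.47%
E(R_P) = R_f + β_P × MRP = 4.08% + 0.4595 × 4.47% = 6.13%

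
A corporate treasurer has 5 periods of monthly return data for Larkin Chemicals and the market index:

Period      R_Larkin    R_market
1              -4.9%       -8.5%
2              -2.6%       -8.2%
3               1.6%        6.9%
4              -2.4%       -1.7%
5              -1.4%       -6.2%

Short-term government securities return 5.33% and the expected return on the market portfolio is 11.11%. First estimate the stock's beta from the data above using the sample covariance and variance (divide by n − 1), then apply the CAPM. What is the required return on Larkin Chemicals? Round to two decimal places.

7.16%

Mean R_i = (-4.9 − 2.6 + 1.6 − 2.4 − 1.4) / 5 = -1.9400%
Mean R_m = (-8.5 − 8.2 + 6.9 − 1.7 − 6.2) / 5 = -3.5400%
Σ(R_i − R̄_i)(R_m − R̄_m) = 52.4320  ⇒  Cov = 52.4320 / 4 = 13.1080
Σ(R_m − R̄_m)² = 165.7720  ⇒  Var(R_m) = 165.7720 / 4 = 41.4430
β = Cov / Var(R_m) = 13.1080 / 41.4430 = 0.3163
MRP = 11.11% − 5.33% = 5.78%
E(R) = R_f + β × MRP = 5.33% + 0.3163 × 5.78% = 7.16%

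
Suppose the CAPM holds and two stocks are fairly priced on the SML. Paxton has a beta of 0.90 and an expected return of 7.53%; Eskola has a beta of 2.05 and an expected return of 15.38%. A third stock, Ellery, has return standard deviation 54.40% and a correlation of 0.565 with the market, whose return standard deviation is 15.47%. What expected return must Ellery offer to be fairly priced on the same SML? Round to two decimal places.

MRP = (15.38% − 7.53%) / (2.05 − 0.90) = 6.8261%
R_f = 7.53% − 0.90 × 6.8261% = 1.3865%
β_Ellery = ρ·σ_i/σ_m = 0.565 × 54.40 / 15.47 = 1.9868
E(R_Ellery) = R_f + β × MRP = 1.3865% + 1.9868 × 6.8261% = 14.95%

14.95%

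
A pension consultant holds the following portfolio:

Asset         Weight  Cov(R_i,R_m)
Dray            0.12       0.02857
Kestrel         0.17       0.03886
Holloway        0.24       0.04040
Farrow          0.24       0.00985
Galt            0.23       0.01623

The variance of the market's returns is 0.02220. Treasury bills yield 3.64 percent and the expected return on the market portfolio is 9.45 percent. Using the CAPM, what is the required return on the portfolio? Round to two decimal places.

β_Dray = 0.02857 / 0.02220 = 1.2869
β_Kestrel = 0.03886 / 0.02220 = 1.7505
β_Holloway = 0.04040 / 0.02220 = 1.8198
β_Farrow = 0.00985 / 0.02220 = 0.4437
β_Galt = 0.01623 / 0.02220 = 0.7311
β_P = Σ w_i β_i = 0.12×1.2869 + 0.17×1.7505 + 0.24×1.8198 + 0.24×0.4437 + 0.23×0.7311 = 1.1634
MRP = 9.45% − 3.64% = 5.81%
E(R_P) = R_f + β_P × MRP = 3.64% + 1.1634 × 5.81% = 10.40%

10.40%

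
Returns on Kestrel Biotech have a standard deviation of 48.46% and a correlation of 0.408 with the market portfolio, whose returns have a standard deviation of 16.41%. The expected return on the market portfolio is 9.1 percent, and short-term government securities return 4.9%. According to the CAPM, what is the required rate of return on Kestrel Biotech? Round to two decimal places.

9.96%

β = ρ × σ_i / σ_m = 0.408 × 48.46% / 16.41% = 1.2049
MRP = 9.1% − 4.9% = 4.20%
E(R) = 4.9% + 1.2049 × 4.2% = 9.96%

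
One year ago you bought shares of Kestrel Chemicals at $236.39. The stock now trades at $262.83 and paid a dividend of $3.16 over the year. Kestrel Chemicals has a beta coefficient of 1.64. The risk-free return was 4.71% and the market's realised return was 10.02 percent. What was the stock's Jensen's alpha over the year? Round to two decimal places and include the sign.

-0.90%

Realised HPR = (P1 + D1 − P0) / P0 = (262.83 + 3.16 − 236.39) / 236.39 = 29.60 / 236.39 = 12.5217%
MRP = 10.02% − 4.71% = 5.31%
CAPM required = R_f + β·MRP = 4.71% + 1.64 × 5.31% = 13.4184%
α = realised − required = 12.5217% − 13.4184% = -0.90%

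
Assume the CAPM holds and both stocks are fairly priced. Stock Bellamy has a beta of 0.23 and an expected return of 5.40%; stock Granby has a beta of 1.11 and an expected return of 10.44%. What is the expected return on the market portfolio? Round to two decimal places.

9.81%

Both satisfy E(R) = R_f + β·MRP, so the slope of the SML is
MRP = (10.44% − 5.40%) / (1.11 − 0.23) = 5.04% / 0.88 = 5.7273%
R_f = E(R_Bellamy) − β_Bellamy·MRP = 5.40% − 0.23 × 5.7273% = 4.0827%
E(R_m) = R_f + MRP = 4.0827% + 5.7273% = 9.81%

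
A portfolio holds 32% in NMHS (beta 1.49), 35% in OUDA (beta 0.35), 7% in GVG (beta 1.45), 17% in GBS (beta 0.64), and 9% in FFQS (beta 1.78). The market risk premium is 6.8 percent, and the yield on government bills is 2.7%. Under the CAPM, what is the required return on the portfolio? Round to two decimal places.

9.29%

β_P = Σ w_i β_i = 0.32×1.49 + 0.35×0.35 + 0.07×1.45 + 0.17×0.64 + 0.09×1.78 = 0.9698
E(R_P) = R_f + β_P × MRP = 2.7% + 0.9698 × 6.8% = 9.29%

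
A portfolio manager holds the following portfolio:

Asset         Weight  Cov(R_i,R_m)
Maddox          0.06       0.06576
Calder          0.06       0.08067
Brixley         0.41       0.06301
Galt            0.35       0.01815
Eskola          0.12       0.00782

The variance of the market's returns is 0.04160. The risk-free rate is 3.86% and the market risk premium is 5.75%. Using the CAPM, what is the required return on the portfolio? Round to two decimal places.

9.65%

β_Maddox = 0.06576 / 0.04160 = 1.5808
β_Calder = 0.08067 / 0.04160 = 1.9392
β_Brixley = 0.06301 / 0.04160 = 1.5147
β_Galt = 0.01815 / 0.04160 = 0.4363
β_Eskola = 0.00782 / 0.04160 = 0.1880
β_P = Σ w_i β_i = 0.06×1.5808 + 0.06×1.9392 + 0.41×1.5147 + 0.35×0.4363 + 0.12×0.1880 = 1.0075
E(R_P) = R_f + β_P × MRP = 3.86% + 1.0075 × 5.75% = 9.65%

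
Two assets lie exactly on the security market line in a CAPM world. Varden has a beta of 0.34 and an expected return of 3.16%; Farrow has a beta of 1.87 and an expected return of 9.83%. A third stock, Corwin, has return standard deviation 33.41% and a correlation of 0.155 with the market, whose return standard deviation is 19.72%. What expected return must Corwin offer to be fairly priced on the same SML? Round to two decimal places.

2.82%

MRP = (9.83% − 3.16%) / (1.87 − 0.34) = 4.3595%
R_f = 3.16% − 0.34 × 4.3595% = 1.6778%
β_Corwin = ρ·σ_i/σ_m = 0.155 × 33.41 / 19.72 = 0.2626
E(R_Corwin) = R_f + β × MRP = 1.6778% + 0.2626 × 4.3595% = 2.82%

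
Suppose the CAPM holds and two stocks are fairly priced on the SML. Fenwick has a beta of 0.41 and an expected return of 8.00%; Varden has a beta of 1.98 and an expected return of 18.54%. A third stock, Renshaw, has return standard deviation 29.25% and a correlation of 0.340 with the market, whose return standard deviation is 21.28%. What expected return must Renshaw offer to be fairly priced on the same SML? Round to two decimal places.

MRP = (18.54% − 8.00%) / (1.98 − 0.41) = 6.7134%
R_f = 8.00% − 0.41 × 6.7134% = 5.2475%
β_Renshaw = ρ·σ_i/σ_m = 0.340 × 29.25 / 21.28 = 0.4673
E(R_Renshaw) = R_f + β × MRP = 5.2475% + 0.4673 × 6.7134% = 8.38%

8.38%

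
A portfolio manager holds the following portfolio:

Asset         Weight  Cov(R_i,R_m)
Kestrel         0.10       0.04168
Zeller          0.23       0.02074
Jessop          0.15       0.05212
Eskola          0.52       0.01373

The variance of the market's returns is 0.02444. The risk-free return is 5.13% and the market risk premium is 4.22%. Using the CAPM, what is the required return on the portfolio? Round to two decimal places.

9.26%

β_Kestrel = 0.04168 / 0.02444 = 1.7054
β_Zeller = 0.02074 / 0.02444 = 0.8486
β_Jessop = 0.05212 / 0.02444 = 2.1326
β_Eskola = 0.01373 / 0.02444 = 0.5618
β_P = Σ w_i β_i = 0.10×1.7054 + 0.23×0.8486 + 0.15×2.1326 + 0.52×0.5618 = 0.9777
E(R_P) = R_f + β_P × MRP = 5.13% + 0.9777 × 4.22% = 9.26%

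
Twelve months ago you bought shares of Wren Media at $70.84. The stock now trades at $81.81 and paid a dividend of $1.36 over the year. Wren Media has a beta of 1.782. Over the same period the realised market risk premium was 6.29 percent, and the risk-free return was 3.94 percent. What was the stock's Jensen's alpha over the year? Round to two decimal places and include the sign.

Realised HPR = (P1 + D1 − P0) / P0 = (81.81 + 1.36 − 70.84) / 70.84 = 12.33 / 70.84 = 17.4054%
CAPM required = R_f + β·MRP = 3.94% + 1.782 × 6.29% = 15.14878%
α = realised − required = 17.4054% − 15.14878% = +2.26%

+2.26%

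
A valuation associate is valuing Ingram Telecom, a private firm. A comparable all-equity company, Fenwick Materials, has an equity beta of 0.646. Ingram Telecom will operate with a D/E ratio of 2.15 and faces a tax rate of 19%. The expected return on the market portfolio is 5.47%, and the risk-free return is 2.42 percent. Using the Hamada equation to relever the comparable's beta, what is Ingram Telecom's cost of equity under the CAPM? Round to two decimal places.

7.82%

β_L = β_U × [1 + (1 − t)(D/E)] = 0.646 × [1 + (1 − 0.19) × 2.15]
    = 0.646 × [1 + 0.81 × 2.15] = 0.646 × 2.7415 = 1.7710
MRP = 5.47% − 2.42% = 3.05%
E(R) = R_f + β_L × MRP = 2.42% + 1.7710 × 3.05% = 7.82%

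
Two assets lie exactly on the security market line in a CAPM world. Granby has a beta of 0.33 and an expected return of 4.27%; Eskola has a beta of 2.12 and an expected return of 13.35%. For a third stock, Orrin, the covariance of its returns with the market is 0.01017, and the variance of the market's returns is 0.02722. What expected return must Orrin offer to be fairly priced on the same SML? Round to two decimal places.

4.49%

MRP = (13.35% − 4.27%) / (2.12 − 0.33) = 5.0726%
R_f = 4.27% − 0.33 × 5.0726% = 2.5960%
β_Orrin = Cov / Var(R_m) = 0.01017 / 0.02722 = 0.3736
E(R_Orrin) = R_f + β × MRP = 2.5960% + 0.3736 × 5.0726% = 4.49%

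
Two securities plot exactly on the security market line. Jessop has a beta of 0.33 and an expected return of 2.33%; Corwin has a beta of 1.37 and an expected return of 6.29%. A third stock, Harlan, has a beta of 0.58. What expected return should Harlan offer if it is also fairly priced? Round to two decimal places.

MRP (SML slope) = (6.29% − 2.33%) / (1.37 − 0.33) = 3.96% / 1.04 = 3.8077%
R_f (intercept) = 2.33% − 0.33 × 3.8077% = 1.0735%
E(R_Harlan) = R_f + β × MRP = 1.0735% + 0.58 × 3.8077% = 3.28%

3.28%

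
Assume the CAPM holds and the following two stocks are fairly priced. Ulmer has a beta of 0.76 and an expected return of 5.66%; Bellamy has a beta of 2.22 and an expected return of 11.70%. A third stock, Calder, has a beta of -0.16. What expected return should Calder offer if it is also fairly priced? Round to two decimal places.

MRP (SML slope) = (11.70% − 5.66%) / (2.22 − 0.76) = 6.04% / 1.46 = 4.1370%
R_f (intercept) = 5.66% − 0.76 × 4.1370% = 2.5159%
E(R_Calder) = R_f + β × MRP = 2.5159% + -0.16 × 4.1370% = 1.85%

1.85%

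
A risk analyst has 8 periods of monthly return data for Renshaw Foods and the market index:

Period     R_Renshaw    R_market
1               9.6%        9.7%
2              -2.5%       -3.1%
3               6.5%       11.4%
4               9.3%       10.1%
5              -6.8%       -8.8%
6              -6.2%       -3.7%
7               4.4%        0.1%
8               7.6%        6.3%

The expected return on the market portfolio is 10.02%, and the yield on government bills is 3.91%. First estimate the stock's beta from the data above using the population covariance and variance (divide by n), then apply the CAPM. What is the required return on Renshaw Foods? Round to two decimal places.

Mean R_i = (9.6 − 2.5 + 6.5 + 9.3 − 6.8 − 6.2 + 4.4 + 7.6) / 8 = 2.7375%
Mean R_m = (9.7 − 3.1 + 11.4 + 10.1 − 8.8 − 3.7 + 0.1 + 6.3) / 8 = 2.7500%
Σ(R_i − R̄_i)(R_m − R̄_m) = 339.7750  ⇒  Cov = 339.7750 / 8 = 42.4719
Σ(R_m − R̄_m)² = 406.0000  ⇒  Var(R_m) = 406.0000 / 8 = 50.7500
β = Cov / Var(R_m) = 42.4719 / 50.7500 = 0.8369
MRP = 10.02% − 3.91% = 6.11%
E(R) = R_f + β × MRP = 3.91% + 0.8369 × 6.11% = 9.02%

9.02%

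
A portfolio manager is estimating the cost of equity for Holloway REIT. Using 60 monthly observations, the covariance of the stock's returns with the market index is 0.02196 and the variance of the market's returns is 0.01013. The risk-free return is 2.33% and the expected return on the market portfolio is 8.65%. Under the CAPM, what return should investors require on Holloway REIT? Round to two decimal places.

16.03%

β = Cov(R_i, R_m) / Var(R_m) = 0.02196 / 0.01013 = 2.1678
MRP = 8.65% − 2.33% = 6.32%
E(R) = R_f + β × MRP = 2.33% + 2.1678 × 6.32% = 16.03%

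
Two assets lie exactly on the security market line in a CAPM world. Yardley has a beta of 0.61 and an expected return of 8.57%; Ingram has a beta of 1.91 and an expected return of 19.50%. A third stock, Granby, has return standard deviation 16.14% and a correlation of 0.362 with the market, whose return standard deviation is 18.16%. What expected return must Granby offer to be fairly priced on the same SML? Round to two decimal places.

MRP = (19.50% − 8.57%) / (1.91 − 0.61) = 8.4077%
R_f = 8.57% − 0.61 × 8.4077% = 3.4413%
β_Granby = ρ·σ_i/σ_m = 0.362 × 16.14 / 18.16 = 0.3217
E(R_Granby) = R_f + β × MRP = 3.4413% + 0.3217 × 8.4077% = 6.15%

6.15%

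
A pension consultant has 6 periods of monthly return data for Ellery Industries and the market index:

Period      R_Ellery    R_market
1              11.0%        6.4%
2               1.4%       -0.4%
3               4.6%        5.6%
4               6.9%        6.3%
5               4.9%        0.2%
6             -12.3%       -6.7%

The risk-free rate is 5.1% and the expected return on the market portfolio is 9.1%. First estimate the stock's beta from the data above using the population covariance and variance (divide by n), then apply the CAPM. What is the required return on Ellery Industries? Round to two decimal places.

10.74%

Mean R_i = (11.0 + 1.4 + 4.6 + 6.9 + 4.9 − 12.3) / 6 = 2.7500%
Mean R_m = (6.4 − 0.4 + 5.6 + 6.3 + 0.2 − 6.7) / 6 = 1.9000%
Σ(R_i − R̄_i)(R_m − R̄_m) = 191.1100  ⇒  Cov = 191.1100 / 6 = 31.8517
Σ(R_m − R̄_m)² = 135.4400  ⇒  Var(R_m) = 135.4400 / 6 = 22.5733
β = Cov / Var(R_m) = 31.8517 / 22.5733 = 1.4110
MRP = 9.1% − 5.1% = 4.00%
E(R) = R_f + β × MRP = 5.1% + 1.4110 × 4.0% = 10.74%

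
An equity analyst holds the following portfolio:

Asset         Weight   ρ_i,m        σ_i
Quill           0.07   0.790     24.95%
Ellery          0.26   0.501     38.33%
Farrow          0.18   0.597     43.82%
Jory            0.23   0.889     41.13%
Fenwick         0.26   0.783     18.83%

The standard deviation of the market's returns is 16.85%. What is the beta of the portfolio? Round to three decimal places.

β_Quill = 0.790 × 24.95% / 16.85% = 1.1698
β_Ellery = 0.501 × 38.33% / 16.85% = 1.1397
β_Farrow = 0.597 × 43.82% / 16.85% = 1.5526
β_Jory = 0.889 × 41.13% / 16.85% = 2.1700
β_Fenwick = 0.783 × 18.83% / 16.85% = 0.8750
β_P = Σ w_i β_i = 0.07×1.1698 + 0.26×1.1397 + 0.18×1.5526 + 0.23×2.1700 + 0.26×0.8750 = 1.3843

1.384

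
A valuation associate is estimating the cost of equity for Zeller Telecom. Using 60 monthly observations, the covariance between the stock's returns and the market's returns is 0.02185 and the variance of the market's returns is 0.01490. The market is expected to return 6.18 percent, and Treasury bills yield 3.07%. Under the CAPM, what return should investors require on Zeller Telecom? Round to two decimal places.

7.63%

β = Cov(R_i, R_m) / Var(R_m) = 0.02185 / 0.01490 = 1.4664
MRP = 6.18% − 3.07% = 3.11%
E(R) = R_f + β × MRP = 3.07% + 1.4664 × 3.11% = 7.63%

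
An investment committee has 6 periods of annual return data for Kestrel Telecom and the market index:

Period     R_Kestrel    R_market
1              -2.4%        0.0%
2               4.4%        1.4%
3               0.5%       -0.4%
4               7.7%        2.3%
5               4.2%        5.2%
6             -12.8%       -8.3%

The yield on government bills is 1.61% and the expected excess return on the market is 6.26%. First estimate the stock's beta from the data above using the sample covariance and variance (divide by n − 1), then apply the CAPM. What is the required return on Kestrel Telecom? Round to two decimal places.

10.80%

Mean R_i = (-2.4 + 4.4 + 0.5 + 7.7 + 4.2 − 12.8) / 6 = 0.2667%
Mean R_m = (0.0 + 1.4 − 0.4 + 2.3 + 5.2 − 8.3) / 6 = 0.0333%
Σ(R_i − R̄_i)(R_m − R̄_m) = 151.6967  ⇒  Cov = 151.6967 / 5 = 30.3393
Σ(R_m − R̄_m)² = 103.3333  ⇒  Var(R_m) = 103.3333 / 5 = 20.6667
β = Cov / Var(R_m) = 30.3393 / 20.6667 = 1.4680
E(R) = R_f + β × MRP = 1.61% + 1.4680 × 6.26% = 10.80%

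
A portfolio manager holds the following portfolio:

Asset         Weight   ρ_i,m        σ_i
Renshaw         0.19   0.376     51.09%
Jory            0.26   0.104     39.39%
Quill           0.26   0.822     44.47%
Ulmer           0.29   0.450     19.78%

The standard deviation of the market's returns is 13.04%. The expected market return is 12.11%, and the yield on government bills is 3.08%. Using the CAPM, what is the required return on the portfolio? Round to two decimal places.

β_Renshaw = 0.376 × 51.09% / 13.04% = 1.4731
β_Jory = 0.104 × 39.39% / 13.04% = 0.3142
β_Quill = 0.822 × 44.47% / 13.04% = 2.8032
β_Ulmer = 0.450 × 19.78% / 13.04% = 0.6826
β_P = Σ w_i β_i = 0.19×1.4731 + 0.26×0.3142 + 0.26×2.8032 + 0.29×0.6826 = 1.2884
MRP = 12.11% − 3.08% = 9.03%
E(R_P) = R_f + β_P × MRP = 3.08% + 1.2884 × 9.03% = 14.71%

14.71%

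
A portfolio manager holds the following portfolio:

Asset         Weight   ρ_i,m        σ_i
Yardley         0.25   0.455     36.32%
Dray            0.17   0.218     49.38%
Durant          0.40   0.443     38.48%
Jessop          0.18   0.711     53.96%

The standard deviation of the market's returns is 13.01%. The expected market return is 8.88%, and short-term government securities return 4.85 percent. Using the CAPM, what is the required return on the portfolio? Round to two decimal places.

β_Yardley = 0.455 × 36.32% / 13.01% = 1.2702
β_Dray = 0.218 × 49.38% / 13.01% = 0.8274
β_Durant = 0.443 × 38.48% / 13.01% = 1.3103
β_Jessop = 0.711 × 53.96% / 13.01% = 2.9489
β_P = Σ w_i β_i = 0.25×1.2702 + 0.17×0.8274 + 0.40×1.3103 + 0.18×2.9489 = 1.5131
MRP = 8.88% − 4.85% = 4.03%
E(R_P) = R_f + β_P × MRP = 4.85% + 1.5131 × 4.03% = 10.95%

10.95%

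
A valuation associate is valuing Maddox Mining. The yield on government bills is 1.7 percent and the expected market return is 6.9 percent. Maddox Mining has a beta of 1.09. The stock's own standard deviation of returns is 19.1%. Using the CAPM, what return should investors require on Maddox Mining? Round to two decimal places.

7.37%

Market risk premium = E(R_m) − R_f = 6.9% − 1.7% = 5.20%
E(R) = R_f + β × MRP = 1.7% + 1.09 × 5.2% = 7.37%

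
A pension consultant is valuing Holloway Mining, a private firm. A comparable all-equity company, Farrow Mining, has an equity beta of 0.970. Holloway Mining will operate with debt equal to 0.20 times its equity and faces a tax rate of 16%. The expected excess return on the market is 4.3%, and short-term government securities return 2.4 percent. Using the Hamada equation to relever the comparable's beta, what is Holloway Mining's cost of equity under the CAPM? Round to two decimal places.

β_L = β_U × [1 + (1 − t)(D/E)] = 0.970 × [1 + (1 − 0.16) × 0.20]
    = 0.970 × [1 + 0.84 × 0.20] = 0.970 × 1.1680 = 1.1330
E(R) = R_f + β_L × MRP = 2.4% + 1.1330 × 4.3% = 7.27%

7.27%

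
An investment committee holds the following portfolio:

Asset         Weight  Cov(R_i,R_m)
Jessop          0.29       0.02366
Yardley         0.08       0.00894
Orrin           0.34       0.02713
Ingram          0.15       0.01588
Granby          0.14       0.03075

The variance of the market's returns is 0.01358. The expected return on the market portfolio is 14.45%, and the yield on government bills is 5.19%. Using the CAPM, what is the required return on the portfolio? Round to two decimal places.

β_Jessop = 0.02366 / 0.01358 = 1.7423
β_Yardley = 0.00894 / 0.01358 = 0.6583
β_Orrin = 0.02713 / 0.01358 = 1.9978
β_Ingram = 0.01588 / 0.01358 = 1.1694
β_Granby = 0.03075 / 0.01358 = 2.2644
β_P = Σ w_i β_i = 0.29×1.7423 + 0.08×0.6583 + 0.34×1.9978 + 0.15×1.1694 + 0.14×2.2644 = 1.7296
MRP = 14.45% − 5.19% = 9.26%
E(R_P) = R_f + β_P × MRP = 5.19% + 1.7296 × 9.26% = 21.21%

21.21%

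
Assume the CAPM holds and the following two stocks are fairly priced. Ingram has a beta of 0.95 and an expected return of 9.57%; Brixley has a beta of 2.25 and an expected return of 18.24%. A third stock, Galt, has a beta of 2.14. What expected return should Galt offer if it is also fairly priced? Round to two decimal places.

17.51%

MRP (SML slope) = (18.24% − 9.57%) / (2.25 − 0.95) = 8.67% / 1.30 = 6.6692%
R_f (intercept) = 9.57% − 0.95 × 6.6692% = 3.2343%
E(R_Galt) = R_f + β × MRP = 3.2343% + 2.14 × 6.6692% = 17.51%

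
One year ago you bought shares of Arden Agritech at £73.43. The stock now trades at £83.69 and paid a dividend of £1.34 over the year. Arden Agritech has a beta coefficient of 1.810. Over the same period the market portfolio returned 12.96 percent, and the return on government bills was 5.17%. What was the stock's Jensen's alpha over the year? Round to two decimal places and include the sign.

Realised HPR = (P1 + D1 − P0) / P0 = (83.69 + 1.34 − 73.43) / 73.43 = 11.60 / 73.43 = 15.7974%
MRP = 12.96% − 5.17% = 7.79%
CAPM required = R_f + β·MRP = 5.17% + 1.810 × 7.79% = 19.26990%
α = realised − required = 15.7974% − 19.26990% = -3.47%

-3.47%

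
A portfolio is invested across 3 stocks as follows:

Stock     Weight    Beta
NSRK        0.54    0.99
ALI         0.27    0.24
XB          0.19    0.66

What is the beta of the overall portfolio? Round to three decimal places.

0.725

β_P = Σ w_i β_i = 0.54×0.99 + 0.27×0.24 + 0.19×0.66 = 0.7248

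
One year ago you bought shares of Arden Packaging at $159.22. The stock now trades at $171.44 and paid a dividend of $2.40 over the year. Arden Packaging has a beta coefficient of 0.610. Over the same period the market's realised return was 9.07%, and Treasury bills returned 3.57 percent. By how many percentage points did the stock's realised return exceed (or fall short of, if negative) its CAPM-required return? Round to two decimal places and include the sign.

+2.26%

Realised HPR = (P1 + D1 − P0) / P0 = (171.44 + 2.40 − 159.22) / 159.22 = 14.62 / 159.22 = 9.1823%
MRP = 9.07% − 3.57% = 5.50%
CAPM required = R_f + β·MRP = 3.57% + 0.610 × 5.50% = 6.92500%
α = realised − required = 9.1823% − 6.92500% = +2.26%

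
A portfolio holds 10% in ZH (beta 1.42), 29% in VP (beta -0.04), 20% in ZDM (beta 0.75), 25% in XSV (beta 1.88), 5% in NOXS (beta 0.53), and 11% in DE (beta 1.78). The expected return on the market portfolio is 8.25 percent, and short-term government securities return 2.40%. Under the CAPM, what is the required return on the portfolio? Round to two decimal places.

8.09%

β_P = Σ w_i β_i = 0.10×1.42 + 0.29×-0.04 + 0.20×0.75 + 0.25×1.88 + 0.05×0.53 + 0.11×1.78 = 0.9727
MRP = 8.25% − 2.40% = 5.85%
E(R_P) = R_f + β_P × MRP = 2.40% + 0.9727 × 5.85% = 8.09%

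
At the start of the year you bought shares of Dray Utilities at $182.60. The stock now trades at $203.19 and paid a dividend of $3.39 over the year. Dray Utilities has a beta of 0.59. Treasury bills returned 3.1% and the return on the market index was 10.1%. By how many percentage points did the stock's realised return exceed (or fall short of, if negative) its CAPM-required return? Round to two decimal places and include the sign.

+5.90%

Realised HPR = (P1 + D1 − P0) / P0 = (203.19 + 3.39 − 182.60) / 182.60 = 23.98 / 182.60 = 13.1325%
MRP = 10.1% − 3.1% = 7.00%
CAPM required = R_f + β·MRP = 3.1% + 0.59 × 7.0% = 7.2300%
α = realised − required = 13.1325% − 7.2300% = +5.90%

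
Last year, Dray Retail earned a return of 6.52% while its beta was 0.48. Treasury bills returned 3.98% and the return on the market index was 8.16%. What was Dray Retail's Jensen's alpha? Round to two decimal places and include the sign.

Market excess return = 8.16% − 3.98% = 4.18%
CAPM benchmark = R_f + β(R_m − R_f) = 3.98% + 0.48 × 4.18% = 5.9864%
α = actual − benchmark = 6.52% − 5.9864% = +0.53%

+0.53%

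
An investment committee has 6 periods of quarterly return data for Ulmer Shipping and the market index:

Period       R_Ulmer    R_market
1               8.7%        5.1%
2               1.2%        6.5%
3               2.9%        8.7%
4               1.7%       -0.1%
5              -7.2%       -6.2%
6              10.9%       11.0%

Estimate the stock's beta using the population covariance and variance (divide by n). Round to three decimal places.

Mean R_i = (8.7 + 1.2 + 2.9 + 1.7 − 7.2 + 10.9) / 6 = 3.0333%
Mean R_m = (5.1 + 6.5 + 8.7 − 0.1 − 6.2 + 11.0) / 6 = 4.1667%
Σ(R_i − R̄_i)(R_m − R̄_m) = 165.9367  ⇒  Cov = 165.9367 / 6 = 27.6561
Σ(R_m − R̄_m)² = 199.2333  ⇒  Var(R_m) = 199.2333 / 6 = 33.2056
β = Cov / Var(R_m) = 27.6561 / 33.2056 = 0.8329

0.833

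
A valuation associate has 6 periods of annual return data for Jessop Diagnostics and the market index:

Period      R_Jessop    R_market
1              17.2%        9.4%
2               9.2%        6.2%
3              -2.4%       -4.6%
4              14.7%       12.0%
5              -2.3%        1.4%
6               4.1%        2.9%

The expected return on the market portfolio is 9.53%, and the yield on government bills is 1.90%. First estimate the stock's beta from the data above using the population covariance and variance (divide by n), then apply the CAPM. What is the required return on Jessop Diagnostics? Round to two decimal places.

11.78%

Mean R_i = (17.2 + 9.2 − 2.4 + 14.7 − 2.3 + 4.1) / 6 = 6.7500%
Mean R_m = (9.4 + 6.2 − 4.6 + 12.0 + 1.4 + 2.9) / 6 = 4.5500%
Σ(R_i − R̄_i)(R_m − R̄_m) = 230.5550  ⇒  Cov = 230.5550 / 6 = 38.4258
Σ(R_m − R̄_m)² = 178.1150  ⇒  Var(R_m) = 178.1150 / 6 = 29.6858
β = Cov / Var(R_m) = 38.4258 / 29.6858 = 1.2944
MRP = 9.53% − 1.90% = 7.63%
E(R) = R_f + β × MRP = 1.90% + 1.2944 × 7.63% = 11.78%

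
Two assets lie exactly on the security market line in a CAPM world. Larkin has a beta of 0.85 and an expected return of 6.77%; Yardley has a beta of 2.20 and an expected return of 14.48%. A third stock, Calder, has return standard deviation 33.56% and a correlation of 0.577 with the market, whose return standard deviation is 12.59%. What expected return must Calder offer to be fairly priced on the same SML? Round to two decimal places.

10.70%

MRP = (14.48% − 6.77%) / (2.20 − 0.85) = 5.7111%
R_f = 6.77% − 0.85 × 5.7111% = 1.9156%
β_Calder = ρ·σ_i/σ_m = 0.577 × 33.56 / 12.59 = 1.5381
E(R_Calder) = R_f + β × MRP = 1.9156% + 1.5381 × 5.7111% = 10.70%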